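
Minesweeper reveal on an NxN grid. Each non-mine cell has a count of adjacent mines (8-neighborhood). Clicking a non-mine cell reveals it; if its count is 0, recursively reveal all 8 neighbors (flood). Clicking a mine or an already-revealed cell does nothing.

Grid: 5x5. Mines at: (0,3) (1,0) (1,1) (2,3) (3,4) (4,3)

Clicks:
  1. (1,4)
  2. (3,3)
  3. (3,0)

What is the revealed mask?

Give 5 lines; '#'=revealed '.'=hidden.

Click 1 (1,4) count=2: revealed 1 new [(1,4)] -> total=1
Click 2 (3,3) count=3: revealed 1 new [(3,3)] -> total=2
Click 3 (3,0) count=0: revealed 9 new [(2,0) (2,1) (2,2) (3,0) (3,1) (3,2) (4,0) (4,1) (4,2)] -> total=11

Answer: .....
....#
###..
####.
###..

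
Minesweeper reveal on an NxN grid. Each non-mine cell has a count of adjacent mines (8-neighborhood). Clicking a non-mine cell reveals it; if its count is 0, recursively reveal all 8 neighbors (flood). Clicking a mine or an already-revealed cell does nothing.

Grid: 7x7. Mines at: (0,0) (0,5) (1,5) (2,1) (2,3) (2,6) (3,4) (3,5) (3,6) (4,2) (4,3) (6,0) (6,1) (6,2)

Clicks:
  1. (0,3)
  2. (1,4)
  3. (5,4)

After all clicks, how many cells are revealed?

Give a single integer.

Answer: 9

Derivation:
Click 1 (0,3) count=0: revealed 8 new [(0,1) (0,2) (0,3) (0,4) (1,1) (1,2) (1,3) (1,4)] -> total=8
Click 2 (1,4) count=3: revealed 0 new [(none)] -> total=8
Click 3 (5,4) count=1: revealed 1 new [(5,4)] -> total=9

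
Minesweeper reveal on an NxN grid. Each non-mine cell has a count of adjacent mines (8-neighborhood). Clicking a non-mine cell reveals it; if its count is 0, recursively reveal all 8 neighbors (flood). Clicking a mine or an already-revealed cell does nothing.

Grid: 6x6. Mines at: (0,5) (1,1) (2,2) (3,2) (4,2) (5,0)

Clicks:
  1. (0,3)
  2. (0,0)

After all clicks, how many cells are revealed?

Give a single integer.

Answer: 7

Derivation:
Click 1 (0,3) count=0: revealed 6 new [(0,2) (0,3) (0,4) (1,2) (1,3) (1,4)] -> total=6
Click 2 (0,0) count=1: revealed 1 new [(0,0)] -> total=7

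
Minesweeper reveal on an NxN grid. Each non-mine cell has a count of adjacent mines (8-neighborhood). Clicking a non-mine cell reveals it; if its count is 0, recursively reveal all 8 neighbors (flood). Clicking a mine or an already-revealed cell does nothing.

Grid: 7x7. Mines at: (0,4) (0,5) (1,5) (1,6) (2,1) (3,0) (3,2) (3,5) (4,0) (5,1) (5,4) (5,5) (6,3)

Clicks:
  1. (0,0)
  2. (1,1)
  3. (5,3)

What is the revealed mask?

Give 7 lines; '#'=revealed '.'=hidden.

Answer: ####...
####...
.......
.......
.......
...#...
.......

Derivation:
Click 1 (0,0) count=0: revealed 8 new [(0,0) (0,1) (0,2) (0,3) (1,0) (1,1) (1,2) (1,3)] -> total=8
Click 2 (1,1) count=1: revealed 0 new [(none)] -> total=8
Click 3 (5,3) count=2: revealed 1 new [(5,3)] -> total=9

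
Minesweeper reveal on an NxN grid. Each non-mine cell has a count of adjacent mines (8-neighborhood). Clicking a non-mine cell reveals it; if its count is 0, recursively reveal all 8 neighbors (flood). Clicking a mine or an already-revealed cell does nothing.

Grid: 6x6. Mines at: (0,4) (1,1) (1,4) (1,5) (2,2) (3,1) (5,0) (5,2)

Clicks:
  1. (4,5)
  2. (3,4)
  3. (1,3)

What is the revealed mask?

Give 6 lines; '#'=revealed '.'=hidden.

Answer: ......
...#..
...###
...###
...###
...###

Derivation:
Click 1 (4,5) count=0: revealed 12 new [(2,3) (2,4) (2,5) (3,3) (3,4) (3,5) (4,3) (4,4) (4,5) (5,3) (5,4) (5,5)] -> total=12
Click 2 (3,4) count=0: revealed 0 new [(none)] -> total=12
Click 3 (1,3) count=3: revealed 1 new [(1,3)] -> total=13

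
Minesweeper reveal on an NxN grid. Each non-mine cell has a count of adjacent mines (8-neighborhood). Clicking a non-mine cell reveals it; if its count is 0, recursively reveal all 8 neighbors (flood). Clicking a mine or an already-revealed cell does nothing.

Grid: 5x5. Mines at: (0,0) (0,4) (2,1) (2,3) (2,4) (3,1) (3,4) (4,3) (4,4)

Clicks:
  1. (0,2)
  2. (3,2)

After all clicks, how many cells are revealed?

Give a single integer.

Click 1 (0,2) count=0: revealed 6 new [(0,1) (0,2) (0,3) (1,1) (1,2) (1,3)] -> total=6
Click 2 (3,2) count=4: revealed 1 new [(3,2)] -> total=7

Answer: 7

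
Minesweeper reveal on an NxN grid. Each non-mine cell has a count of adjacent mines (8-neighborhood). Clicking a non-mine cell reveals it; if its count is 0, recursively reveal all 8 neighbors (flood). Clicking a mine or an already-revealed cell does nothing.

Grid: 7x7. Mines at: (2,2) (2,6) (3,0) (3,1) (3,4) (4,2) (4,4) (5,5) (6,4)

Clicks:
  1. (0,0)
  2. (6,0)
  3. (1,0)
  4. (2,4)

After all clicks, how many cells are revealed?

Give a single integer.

Answer: 29

Derivation:
Click 1 (0,0) count=0: revealed 19 new [(0,0) (0,1) (0,2) (0,3) (0,4) (0,5) (0,6) (1,0) (1,1) (1,2) (1,3) (1,4) (1,5) (1,6) (2,0) (2,1) (2,3) (2,4) (2,5)] -> total=19
Click 2 (6,0) count=0: revealed 10 new [(4,0) (4,1) (5,0) (5,1) (5,2) (5,3) (6,0) (6,1) (6,2) (6,3)] -> total=29
Click 3 (1,0) count=0: revealed 0 new [(none)] -> total=29
Click 4 (2,4) count=1: revealed 0 new [(none)] -> total=29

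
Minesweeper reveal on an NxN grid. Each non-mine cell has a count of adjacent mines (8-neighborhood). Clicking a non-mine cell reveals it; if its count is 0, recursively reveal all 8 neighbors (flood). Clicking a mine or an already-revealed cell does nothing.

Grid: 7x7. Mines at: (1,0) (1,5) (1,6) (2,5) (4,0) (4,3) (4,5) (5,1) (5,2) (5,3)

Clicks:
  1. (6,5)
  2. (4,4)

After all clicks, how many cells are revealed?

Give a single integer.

Answer: 7

Derivation:
Click 1 (6,5) count=0: revealed 6 new [(5,4) (5,5) (5,6) (6,4) (6,5) (6,6)] -> total=6
Click 2 (4,4) count=3: revealed 1 new [(4,4)] -> total=7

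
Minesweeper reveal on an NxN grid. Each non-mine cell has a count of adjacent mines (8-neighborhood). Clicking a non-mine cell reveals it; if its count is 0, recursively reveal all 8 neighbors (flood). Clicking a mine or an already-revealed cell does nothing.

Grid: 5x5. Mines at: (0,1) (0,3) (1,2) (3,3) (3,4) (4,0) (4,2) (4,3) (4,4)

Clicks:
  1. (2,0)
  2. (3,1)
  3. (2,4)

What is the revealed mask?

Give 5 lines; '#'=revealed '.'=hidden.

Click 1 (2,0) count=0: revealed 6 new [(1,0) (1,1) (2,0) (2,1) (3,0) (3,1)] -> total=6
Click 2 (3,1) count=2: revealed 0 new [(none)] -> total=6
Click 3 (2,4) count=2: revealed 1 new [(2,4)] -> total=7

Answer: .....
##...
##..#
##...
.....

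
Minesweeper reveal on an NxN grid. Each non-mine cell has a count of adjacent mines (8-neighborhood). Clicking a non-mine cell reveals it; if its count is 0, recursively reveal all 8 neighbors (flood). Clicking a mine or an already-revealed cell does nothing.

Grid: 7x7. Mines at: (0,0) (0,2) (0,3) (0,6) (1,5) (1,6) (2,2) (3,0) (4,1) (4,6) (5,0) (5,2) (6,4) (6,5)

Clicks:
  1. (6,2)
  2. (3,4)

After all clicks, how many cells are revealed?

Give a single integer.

Click 1 (6,2) count=1: revealed 1 new [(6,2)] -> total=1
Click 2 (3,4) count=0: revealed 12 new [(2,3) (2,4) (2,5) (3,3) (3,4) (3,5) (4,3) (4,4) (4,5) (5,3) (5,4) (5,5)] -> total=13

Answer: 13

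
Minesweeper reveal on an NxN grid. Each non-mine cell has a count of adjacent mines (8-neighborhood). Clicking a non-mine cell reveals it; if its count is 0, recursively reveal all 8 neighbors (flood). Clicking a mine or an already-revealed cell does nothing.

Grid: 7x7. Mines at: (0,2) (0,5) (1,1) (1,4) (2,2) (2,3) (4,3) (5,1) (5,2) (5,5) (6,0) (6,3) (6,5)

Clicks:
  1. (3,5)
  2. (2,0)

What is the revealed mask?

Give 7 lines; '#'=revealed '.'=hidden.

Answer: .......
.....##
#...###
....###
....###
.......
.......

Derivation:
Click 1 (3,5) count=0: revealed 11 new [(1,5) (1,6) (2,4) (2,5) (2,6) (3,4) (3,5) (3,6) (4,4) (4,5) (4,6)] -> total=11
Click 2 (2,0) count=1: revealed 1 new [(2,0)] -> total=12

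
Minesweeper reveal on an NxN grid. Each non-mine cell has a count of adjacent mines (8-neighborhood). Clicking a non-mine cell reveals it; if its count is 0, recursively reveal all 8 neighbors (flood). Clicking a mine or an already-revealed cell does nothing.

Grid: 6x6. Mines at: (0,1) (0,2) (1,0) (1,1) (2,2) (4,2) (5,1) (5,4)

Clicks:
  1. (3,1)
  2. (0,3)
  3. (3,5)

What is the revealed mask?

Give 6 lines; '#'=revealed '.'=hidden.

Answer: ...###
...###
...###
.#.###
...###
......

Derivation:
Click 1 (3,1) count=2: revealed 1 new [(3,1)] -> total=1
Click 2 (0,3) count=1: revealed 1 new [(0,3)] -> total=2
Click 3 (3,5) count=0: revealed 14 new [(0,4) (0,5) (1,3) (1,4) (1,5) (2,3) (2,4) (2,5) (3,3) (3,4) (3,5) (4,3) (4,4) (4,5)] -> total=16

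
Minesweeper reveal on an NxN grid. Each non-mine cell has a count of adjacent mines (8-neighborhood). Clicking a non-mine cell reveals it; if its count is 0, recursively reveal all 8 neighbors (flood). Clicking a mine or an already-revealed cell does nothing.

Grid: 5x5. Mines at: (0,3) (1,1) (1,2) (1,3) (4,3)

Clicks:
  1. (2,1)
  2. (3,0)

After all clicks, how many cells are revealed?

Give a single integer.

Answer: 9

Derivation:
Click 1 (2,1) count=2: revealed 1 new [(2,1)] -> total=1
Click 2 (3,0) count=0: revealed 8 new [(2,0) (2,2) (3,0) (3,1) (3,2) (4,0) (4,1) (4,2)] -> total=9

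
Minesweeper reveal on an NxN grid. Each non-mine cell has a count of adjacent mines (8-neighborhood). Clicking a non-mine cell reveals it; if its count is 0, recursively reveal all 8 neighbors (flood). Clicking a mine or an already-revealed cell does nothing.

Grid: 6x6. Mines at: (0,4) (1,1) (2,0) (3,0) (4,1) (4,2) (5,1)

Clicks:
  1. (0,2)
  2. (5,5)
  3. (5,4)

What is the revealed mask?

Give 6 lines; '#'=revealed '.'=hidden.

Click 1 (0,2) count=1: revealed 1 new [(0,2)] -> total=1
Click 2 (5,5) count=0: revealed 18 new [(1,2) (1,3) (1,4) (1,5) (2,2) (2,3) (2,4) (2,5) (3,2) (3,3) (3,4) (3,5) (4,3) (4,4) (4,5) (5,3) (5,4) (5,5)] -> total=19
Click 3 (5,4) count=0: revealed 0 new [(none)] -> total=19

Answer: ..#...
..####
..####
..####
...###
...###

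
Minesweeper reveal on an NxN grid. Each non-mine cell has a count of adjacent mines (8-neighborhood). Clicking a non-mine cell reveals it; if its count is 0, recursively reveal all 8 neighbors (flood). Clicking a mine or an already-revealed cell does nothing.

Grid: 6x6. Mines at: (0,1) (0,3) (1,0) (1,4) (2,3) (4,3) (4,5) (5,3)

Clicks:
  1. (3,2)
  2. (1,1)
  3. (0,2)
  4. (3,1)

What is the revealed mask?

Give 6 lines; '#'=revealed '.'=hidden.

Answer: ..#...
.#....
###...
###...
###...
###...

Derivation:
Click 1 (3,2) count=2: revealed 1 new [(3,2)] -> total=1
Click 2 (1,1) count=2: revealed 1 new [(1,1)] -> total=2
Click 3 (0,2) count=2: revealed 1 new [(0,2)] -> total=3
Click 4 (3,1) count=0: revealed 11 new [(2,0) (2,1) (2,2) (3,0) (3,1) (4,0) (4,1) (4,2) (5,0) (5,1) (5,2)] -> total=14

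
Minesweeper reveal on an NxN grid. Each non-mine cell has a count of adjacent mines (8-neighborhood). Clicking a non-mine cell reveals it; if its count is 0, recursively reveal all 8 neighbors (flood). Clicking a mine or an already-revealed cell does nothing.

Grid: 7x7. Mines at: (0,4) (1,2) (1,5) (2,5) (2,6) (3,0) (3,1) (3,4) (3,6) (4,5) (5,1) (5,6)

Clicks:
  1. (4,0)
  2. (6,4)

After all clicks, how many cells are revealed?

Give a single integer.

Answer: 12

Derivation:
Click 1 (4,0) count=3: revealed 1 new [(4,0)] -> total=1
Click 2 (6,4) count=0: revealed 11 new [(4,2) (4,3) (4,4) (5,2) (5,3) (5,4) (5,5) (6,2) (6,3) (6,4) (6,5)] -> total=12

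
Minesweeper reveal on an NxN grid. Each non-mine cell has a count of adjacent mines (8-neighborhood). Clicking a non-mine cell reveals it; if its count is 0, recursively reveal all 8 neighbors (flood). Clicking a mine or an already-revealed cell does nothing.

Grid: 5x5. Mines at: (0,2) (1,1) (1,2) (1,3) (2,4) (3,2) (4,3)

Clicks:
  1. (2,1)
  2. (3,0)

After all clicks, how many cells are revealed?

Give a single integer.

Click 1 (2,1) count=3: revealed 1 new [(2,1)] -> total=1
Click 2 (3,0) count=0: revealed 5 new [(2,0) (3,0) (3,1) (4,0) (4,1)] -> total=6

Answer: 6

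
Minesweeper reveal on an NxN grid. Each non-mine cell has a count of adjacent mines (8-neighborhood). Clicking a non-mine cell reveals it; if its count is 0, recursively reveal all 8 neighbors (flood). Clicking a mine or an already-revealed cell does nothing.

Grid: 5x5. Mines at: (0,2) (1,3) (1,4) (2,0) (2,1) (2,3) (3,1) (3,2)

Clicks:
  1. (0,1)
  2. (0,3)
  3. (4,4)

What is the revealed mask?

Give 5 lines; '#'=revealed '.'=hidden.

Click 1 (0,1) count=1: revealed 1 new [(0,1)] -> total=1
Click 2 (0,3) count=3: revealed 1 new [(0,3)] -> total=2
Click 3 (4,4) count=0: revealed 4 new [(3,3) (3,4) (4,3) (4,4)] -> total=6

Answer: .#.#.
.....
.....
...##
...##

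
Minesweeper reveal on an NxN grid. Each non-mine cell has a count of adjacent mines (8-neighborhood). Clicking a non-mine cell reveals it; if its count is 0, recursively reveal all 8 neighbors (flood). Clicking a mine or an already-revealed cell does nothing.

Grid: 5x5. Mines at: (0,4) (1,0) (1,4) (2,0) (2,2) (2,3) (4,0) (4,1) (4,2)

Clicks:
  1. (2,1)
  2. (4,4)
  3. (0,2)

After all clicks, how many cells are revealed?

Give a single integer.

Answer: 11

Derivation:
Click 1 (2,1) count=3: revealed 1 new [(2,1)] -> total=1
Click 2 (4,4) count=0: revealed 4 new [(3,3) (3,4) (4,3) (4,4)] -> total=5
Click 3 (0,2) count=0: revealed 6 new [(0,1) (0,2) (0,3) (1,1) (1,2) (1,3)] -> total=11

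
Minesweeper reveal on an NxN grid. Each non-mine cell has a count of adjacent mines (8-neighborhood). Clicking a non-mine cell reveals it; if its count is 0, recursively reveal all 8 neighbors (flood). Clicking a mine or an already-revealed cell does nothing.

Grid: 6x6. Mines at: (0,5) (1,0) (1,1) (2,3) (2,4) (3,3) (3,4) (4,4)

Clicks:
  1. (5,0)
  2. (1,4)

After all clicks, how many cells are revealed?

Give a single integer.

Click 1 (5,0) count=0: revealed 14 new [(2,0) (2,1) (2,2) (3,0) (3,1) (3,2) (4,0) (4,1) (4,2) (4,3) (5,0) (5,1) (5,2) (5,3)] -> total=14
Click 2 (1,4) count=3: revealed 1 new [(1,4)] -> total=15

Answer: 15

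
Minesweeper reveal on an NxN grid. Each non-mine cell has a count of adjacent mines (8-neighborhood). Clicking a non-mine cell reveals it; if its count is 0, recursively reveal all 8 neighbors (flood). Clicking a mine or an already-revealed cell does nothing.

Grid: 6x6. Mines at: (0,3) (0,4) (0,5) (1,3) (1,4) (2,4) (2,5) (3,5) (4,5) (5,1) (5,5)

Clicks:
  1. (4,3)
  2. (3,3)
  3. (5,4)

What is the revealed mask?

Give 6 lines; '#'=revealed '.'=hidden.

Answer: ###...
###...
####..
#####.
#####.
..###.

Derivation:
Click 1 (4,3) count=0: revealed 23 new [(0,0) (0,1) (0,2) (1,0) (1,1) (1,2) (2,0) (2,1) (2,2) (2,3) (3,0) (3,1) (3,2) (3,3) (3,4) (4,0) (4,1) (4,2) (4,3) (4,4) (5,2) (5,3) (5,4)] -> total=23
Click 2 (3,3) count=1: revealed 0 new [(none)] -> total=23
Click 3 (5,4) count=2: revealed 0 new [(none)] -> total=23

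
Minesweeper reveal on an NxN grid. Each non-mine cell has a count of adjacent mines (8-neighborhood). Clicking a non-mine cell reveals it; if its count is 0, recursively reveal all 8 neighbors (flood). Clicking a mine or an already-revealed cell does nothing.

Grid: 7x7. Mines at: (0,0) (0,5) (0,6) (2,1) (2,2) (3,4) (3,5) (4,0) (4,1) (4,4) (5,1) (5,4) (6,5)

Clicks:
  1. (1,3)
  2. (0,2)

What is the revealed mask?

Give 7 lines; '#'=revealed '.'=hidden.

Click 1 (1,3) count=1: revealed 1 new [(1,3)] -> total=1
Click 2 (0,2) count=0: revealed 7 new [(0,1) (0,2) (0,3) (0,4) (1,1) (1,2) (1,4)] -> total=8

Answer: .####..
.####..
.......
.......
.......
.......
.......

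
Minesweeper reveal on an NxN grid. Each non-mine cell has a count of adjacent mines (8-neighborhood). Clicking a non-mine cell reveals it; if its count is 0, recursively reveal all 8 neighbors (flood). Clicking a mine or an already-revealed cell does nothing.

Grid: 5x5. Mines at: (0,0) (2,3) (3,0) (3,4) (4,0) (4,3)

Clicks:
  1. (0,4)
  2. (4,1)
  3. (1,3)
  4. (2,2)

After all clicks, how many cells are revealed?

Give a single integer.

Answer: 10

Derivation:
Click 1 (0,4) count=0: revealed 8 new [(0,1) (0,2) (0,3) (0,4) (1,1) (1,2) (1,3) (1,4)] -> total=8
Click 2 (4,1) count=2: revealed 1 new [(4,1)] -> total=9
Click 3 (1,3) count=1: revealed 0 new [(none)] -> total=9
Click 4 (2,2) count=1: revealed 1 new [(2,2)] -> total=10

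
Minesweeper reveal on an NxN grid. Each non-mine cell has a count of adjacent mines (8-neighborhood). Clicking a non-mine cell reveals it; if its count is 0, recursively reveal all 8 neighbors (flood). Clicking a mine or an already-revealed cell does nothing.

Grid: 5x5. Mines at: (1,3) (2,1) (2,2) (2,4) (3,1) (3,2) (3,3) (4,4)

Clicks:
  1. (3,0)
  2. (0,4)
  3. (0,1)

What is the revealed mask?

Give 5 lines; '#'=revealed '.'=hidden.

Answer: ###.#
###..
.....
#....
.....

Derivation:
Click 1 (3,0) count=2: revealed 1 new [(3,0)] -> total=1
Click 2 (0,4) count=1: revealed 1 new [(0,4)] -> total=2
Click 3 (0,1) count=0: revealed 6 new [(0,0) (0,1) (0,2) (1,0) (1,1) (1,2)] -> total=8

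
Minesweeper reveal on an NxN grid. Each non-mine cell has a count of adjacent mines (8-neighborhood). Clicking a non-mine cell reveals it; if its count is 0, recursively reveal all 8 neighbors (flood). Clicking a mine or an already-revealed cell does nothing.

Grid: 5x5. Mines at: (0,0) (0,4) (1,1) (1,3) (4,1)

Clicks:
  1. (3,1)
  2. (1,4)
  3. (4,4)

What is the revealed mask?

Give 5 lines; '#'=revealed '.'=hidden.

Click 1 (3,1) count=1: revealed 1 new [(3,1)] -> total=1
Click 2 (1,4) count=2: revealed 1 new [(1,4)] -> total=2
Click 3 (4,4) count=0: revealed 9 new [(2,2) (2,3) (2,4) (3,2) (3,3) (3,4) (4,2) (4,3) (4,4)] -> total=11

Answer: .....
....#
..###
.####
..###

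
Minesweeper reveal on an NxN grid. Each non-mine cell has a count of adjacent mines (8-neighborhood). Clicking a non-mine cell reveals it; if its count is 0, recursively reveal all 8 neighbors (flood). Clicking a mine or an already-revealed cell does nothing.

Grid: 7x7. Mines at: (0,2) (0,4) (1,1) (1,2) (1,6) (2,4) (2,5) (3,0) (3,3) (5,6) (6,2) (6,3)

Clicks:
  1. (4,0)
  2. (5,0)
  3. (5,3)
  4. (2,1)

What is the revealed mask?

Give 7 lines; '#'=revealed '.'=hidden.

Answer: .......
.......
.#.....
.......
##.....
##.#...
##.....

Derivation:
Click 1 (4,0) count=1: revealed 1 new [(4,0)] -> total=1
Click 2 (5,0) count=0: revealed 5 new [(4,1) (5,0) (5,1) (6,0) (6,1)] -> total=6
Click 3 (5,3) count=2: revealed 1 new [(5,3)] -> total=7
Click 4 (2,1) count=3: revealed 1 new [(2,1)] -> total=8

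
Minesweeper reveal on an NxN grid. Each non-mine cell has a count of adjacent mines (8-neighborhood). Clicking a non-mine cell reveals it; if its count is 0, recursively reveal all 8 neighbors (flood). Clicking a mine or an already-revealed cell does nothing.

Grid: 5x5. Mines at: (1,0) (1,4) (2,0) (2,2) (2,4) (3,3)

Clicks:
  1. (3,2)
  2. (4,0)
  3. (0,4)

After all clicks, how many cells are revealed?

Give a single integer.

Answer: 7

Derivation:
Click 1 (3,2) count=2: revealed 1 new [(3,2)] -> total=1
Click 2 (4,0) count=0: revealed 5 new [(3,0) (3,1) (4,0) (4,1) (4,2)] -> total=6
Click 3 (0,4) count=1: revealed 1 new [(0,4)] -> total=7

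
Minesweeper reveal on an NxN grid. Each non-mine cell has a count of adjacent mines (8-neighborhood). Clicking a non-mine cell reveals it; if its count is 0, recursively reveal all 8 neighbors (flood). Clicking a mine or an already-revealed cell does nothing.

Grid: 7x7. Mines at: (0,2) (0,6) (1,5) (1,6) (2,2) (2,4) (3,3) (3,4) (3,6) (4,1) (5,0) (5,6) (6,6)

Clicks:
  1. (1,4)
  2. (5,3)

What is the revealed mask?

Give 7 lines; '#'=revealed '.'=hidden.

Click 1 (1,4) count=2: revealed 1 new [(1,4)] -> total=1
Click 2 (5,3) count=0: revealed 14 new [(4,2) (4,3) (4,4) (4,5) (5,1) (5,2) (5,3) (5,4) (5,5) (6,1) (6,2) (6,3) (6,4) (6,5)] -> total=15

Answer: .......
....#..
.......
.......
..####.
.#####.
.#####.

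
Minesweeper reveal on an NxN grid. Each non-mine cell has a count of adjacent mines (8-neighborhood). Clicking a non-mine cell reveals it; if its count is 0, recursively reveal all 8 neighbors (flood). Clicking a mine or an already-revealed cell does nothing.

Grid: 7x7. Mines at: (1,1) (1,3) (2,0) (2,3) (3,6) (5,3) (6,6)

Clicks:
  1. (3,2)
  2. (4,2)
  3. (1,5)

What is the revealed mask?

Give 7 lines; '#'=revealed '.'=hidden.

Answer: ....###
....###
....###
..#....
..#....
.......
.......

Derivation:
Click 1 (3,2) count=1: revealed 1 new [(3,2)] -> total=1
Click 2 (4,2) count=1: revealed 1 new [(4,2)] -> total=2
Click 3 (1,5) count=0: revealed 9 new [(0,4) (0,5) (0,6) (1,4) (1,5) (1,6) (2,4) (2,5) (2,6)] -> total=11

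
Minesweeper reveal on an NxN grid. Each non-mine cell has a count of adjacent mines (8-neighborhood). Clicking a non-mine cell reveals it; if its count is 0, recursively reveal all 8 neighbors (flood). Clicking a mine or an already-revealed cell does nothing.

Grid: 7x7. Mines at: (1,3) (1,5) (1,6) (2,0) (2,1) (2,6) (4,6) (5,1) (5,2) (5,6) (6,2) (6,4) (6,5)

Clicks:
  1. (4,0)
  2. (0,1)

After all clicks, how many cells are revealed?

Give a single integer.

Answer: 7

Derivation:
Click 1 (4,0) count=1: revealed 1 new [(4,0)] -> total=1
Click 2 (0,1) count=0: revealed 6 new [(0,0) (0,1) (0,2) (1,0) (1,1) (1,2)] -> total=7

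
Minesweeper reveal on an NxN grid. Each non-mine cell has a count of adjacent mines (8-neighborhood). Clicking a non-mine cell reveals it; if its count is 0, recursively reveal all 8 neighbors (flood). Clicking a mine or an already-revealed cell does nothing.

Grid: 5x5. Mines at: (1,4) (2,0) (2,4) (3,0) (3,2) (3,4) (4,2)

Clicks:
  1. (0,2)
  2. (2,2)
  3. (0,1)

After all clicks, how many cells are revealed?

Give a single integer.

Answer: 11

Derivation:
Click 1 (0,2) count=0: revealed 11 new [(0,0) (0,1) (0,2) (0,3) (1,0) (1,1) (1,2) (1,3) (2,1) (2,2) (2,3)] -> total=11
Click 2 (2,2) count=1: revealed 0 new [(none)] -> total=11
Click 3 (0,1) count=0: revealed 0 new [(none)] -> total=11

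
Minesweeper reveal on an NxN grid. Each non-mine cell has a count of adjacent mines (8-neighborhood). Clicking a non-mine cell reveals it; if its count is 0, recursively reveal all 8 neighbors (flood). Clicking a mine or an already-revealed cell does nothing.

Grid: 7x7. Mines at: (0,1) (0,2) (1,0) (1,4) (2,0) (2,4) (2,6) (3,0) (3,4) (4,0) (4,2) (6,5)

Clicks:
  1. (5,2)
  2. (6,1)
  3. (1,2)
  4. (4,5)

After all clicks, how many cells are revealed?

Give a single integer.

Answer: 12

Derivation:
Click 1 (5,2) count=1: revealed 1 new [(5,2)] -> total=1
Click 2 (6,1) count=0: revealed 9 new [(5,0) (5,1) (5,3) (5,4) (6,0) (6,1) (6,2) (6,3) (6,4)] -> total=10
Click 3 (1,2) count=2: revealed 1 new [(1,2)] -> total=11
Click 4 (4,5) count=1: revealed 1 new [(4,5)] -> total=12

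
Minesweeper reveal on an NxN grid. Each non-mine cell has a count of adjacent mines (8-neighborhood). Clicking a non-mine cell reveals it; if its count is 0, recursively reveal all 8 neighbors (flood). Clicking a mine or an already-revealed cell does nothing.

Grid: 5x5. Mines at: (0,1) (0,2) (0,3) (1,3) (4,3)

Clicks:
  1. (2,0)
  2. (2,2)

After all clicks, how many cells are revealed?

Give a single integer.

Click 1 (2,0) count=0: revealed 12 new [(1,0) (1,1) (1,2) (2,0) (2,1) (2,2) (3,0) (3,1) (3,2) (4,0) (4,1) (4,2)] -> total=12
Click 2 (2,2) count=1: revealed 0 new [(none)] -> total=12

Answer: 12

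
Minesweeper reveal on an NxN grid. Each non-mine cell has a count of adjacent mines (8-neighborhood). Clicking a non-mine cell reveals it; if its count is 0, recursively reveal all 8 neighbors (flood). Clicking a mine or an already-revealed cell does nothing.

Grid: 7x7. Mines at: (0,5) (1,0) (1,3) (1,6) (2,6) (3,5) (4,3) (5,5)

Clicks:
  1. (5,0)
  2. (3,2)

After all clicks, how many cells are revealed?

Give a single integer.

Answer: 19

Derivation:
Click 1 (5,0) count=0: revealed 19 new [(2,0) (2,1) (2,2) (3,0) (3,1) (3,2) (4,0) (4,1) (4,2) (5,0) (5,1) (5,2) (5,3) (5,4) (6,0) (6,1) (6,2) (6,3) (6,4)] -> total=19
Click 2 (3,2) count=1: revealed 0 new [(none)] -> total=19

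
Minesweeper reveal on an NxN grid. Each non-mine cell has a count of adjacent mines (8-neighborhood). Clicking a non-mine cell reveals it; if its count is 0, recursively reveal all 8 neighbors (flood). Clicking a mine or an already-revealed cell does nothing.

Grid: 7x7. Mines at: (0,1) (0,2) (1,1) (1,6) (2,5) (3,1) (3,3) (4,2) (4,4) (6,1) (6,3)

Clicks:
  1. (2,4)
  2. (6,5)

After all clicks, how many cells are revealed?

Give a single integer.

Click 1 (2,4) count=2: revealed 1 new [(2,4)] -> total=1
Click 2 (6,5) count=0: revealed 10 new [(3,5) (3,6) (4,5) (4,6) (5,4) (5,5) (5,6) (6,4) (6,5) (6,6)] -> total=11

Answer: 11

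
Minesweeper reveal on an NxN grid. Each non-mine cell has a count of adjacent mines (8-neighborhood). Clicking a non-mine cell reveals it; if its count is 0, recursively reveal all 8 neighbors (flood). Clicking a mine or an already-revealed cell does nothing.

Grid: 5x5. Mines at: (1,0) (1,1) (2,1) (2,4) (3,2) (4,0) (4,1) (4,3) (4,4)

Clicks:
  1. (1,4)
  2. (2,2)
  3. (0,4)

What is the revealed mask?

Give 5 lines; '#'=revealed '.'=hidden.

Answer: ..###
..###
..#..
.....
.....

Derivation:
Click 1 (1,4) count=1: revealed 1 new [(1,4)] -> total=1
Click 2 (2,2) count=3: revealed 1 new [(2,2)] -> total=2
Click 3 (0,4) count=0: revealed 5 new [(0,2) (0,3) (0,4) (1,2) (1,3)] -> total=7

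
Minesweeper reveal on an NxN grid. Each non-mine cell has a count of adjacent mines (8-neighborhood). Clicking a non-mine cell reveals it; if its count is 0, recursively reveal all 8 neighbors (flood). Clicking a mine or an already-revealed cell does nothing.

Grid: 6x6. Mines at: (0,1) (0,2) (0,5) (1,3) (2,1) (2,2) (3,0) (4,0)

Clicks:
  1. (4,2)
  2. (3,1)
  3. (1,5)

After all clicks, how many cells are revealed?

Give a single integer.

Click 1 (4,2) count=0: revealed 20 new [(1,4) (1,5) (2,3) (2,4) (2,5) (3,1) (3,2) (3,3) (3,4) (3,5) (4,1) (4,2) (4,3) (4,4) (4,5) (5,1) (5,2) (5,3) (5,4) (5,5)] -> total=20
Click 2 (3,1) count=4: revealed 0 new [(none)] -> total=20
Click 3 (1,5) count=1: revealed 0 new [(none)] -> total=20

Answer: 20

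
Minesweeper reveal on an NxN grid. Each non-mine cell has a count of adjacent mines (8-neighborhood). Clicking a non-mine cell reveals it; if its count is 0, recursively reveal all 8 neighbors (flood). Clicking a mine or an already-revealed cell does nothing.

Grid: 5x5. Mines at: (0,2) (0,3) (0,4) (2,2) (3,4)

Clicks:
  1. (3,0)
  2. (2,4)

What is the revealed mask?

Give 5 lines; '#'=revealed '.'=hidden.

Click 1 (3,0) count=0: revealed 14 new [(0,0) (0,1) (1,0) (1,1) (2,0) (2,1) (3,0) (3,1) (3,2) (3,3) (4,0) (4,1) (4,2) (4,3)] -> total=14
Click 2 (2,4) count=1: revealed 1 new [(2,4)] -> total=15

Answer: ##...
##...
##..#
####.
####.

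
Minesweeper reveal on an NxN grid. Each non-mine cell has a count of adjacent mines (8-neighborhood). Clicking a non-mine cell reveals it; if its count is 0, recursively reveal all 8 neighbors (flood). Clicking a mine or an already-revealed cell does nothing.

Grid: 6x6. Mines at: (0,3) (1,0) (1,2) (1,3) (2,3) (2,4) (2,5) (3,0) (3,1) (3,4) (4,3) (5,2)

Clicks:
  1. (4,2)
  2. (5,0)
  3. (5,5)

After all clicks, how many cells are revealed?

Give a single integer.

Answer: 9

Derivation:
Click 1 (4,2) count=3: revealed 1 new [(4,2)] -> total=1
Click 2 (5,0) count=0: revealed 4 new [(4,0) (4,1) (5,0) (5,1)] -> total=5
Click 3 (5,5) count=0: revealed 4 new [(4,4) (4,5) (5,4) (5,5)] -> total=9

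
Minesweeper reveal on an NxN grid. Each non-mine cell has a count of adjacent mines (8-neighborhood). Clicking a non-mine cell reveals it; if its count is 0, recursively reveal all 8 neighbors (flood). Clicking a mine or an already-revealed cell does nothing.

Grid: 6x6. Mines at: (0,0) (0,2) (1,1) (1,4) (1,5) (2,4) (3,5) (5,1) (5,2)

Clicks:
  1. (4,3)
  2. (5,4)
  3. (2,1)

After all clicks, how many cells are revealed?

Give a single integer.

Click 1 (4,3) count=1: revealed 1 new [(4,3)] -> total=1
Click 2 (5,4) count=0: revealed 5 new [(4,4) (4,5) (5,3) (5,4) (5,5)] -> total=6
Click 3 (2,1) count=1: revealed 1 new [(2,1)] -> total=7

Answer: 7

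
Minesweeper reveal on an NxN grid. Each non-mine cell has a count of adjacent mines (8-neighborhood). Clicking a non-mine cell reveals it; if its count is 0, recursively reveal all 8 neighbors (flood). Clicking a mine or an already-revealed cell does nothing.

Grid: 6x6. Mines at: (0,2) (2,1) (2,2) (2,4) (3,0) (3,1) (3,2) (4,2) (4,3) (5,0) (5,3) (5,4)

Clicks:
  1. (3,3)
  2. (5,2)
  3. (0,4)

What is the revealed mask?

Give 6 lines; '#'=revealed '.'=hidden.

Answer: ...###
...###
......
...#..
......
..#...

Derivation:
Click 1 (3,3) count=5: revealed 1 new [(3,3)] -> total=1
Click 2 (5,2) count=3: revealed 1 new [(5,2)] -> total=2
Click 3 (0,4) count=0: revealed 6 new [(0,3) (0,4) (0,5) (1,3) (1,4) (1,5)] -> total=8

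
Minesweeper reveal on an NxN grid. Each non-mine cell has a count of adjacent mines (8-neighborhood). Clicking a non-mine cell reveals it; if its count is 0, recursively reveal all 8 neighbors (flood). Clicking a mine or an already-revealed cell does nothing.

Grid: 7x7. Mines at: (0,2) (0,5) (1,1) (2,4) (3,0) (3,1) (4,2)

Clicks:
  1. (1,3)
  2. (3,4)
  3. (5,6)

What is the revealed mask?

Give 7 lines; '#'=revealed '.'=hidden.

Click 1 (1,3) count=2: revealed 1 new [(1,3)] -> total=1
Click 2 (3,4) count=1: revealed 1 new [(3,4)] -> total=2
Click 3 (5,6) count=0: revealed 27 new [(1,5) (1,6) (2,5) (2,6) (3,3) (3,5) (3,6) (4,0) (4,1) (4,3) (4,4) (4,5) (4,6) (5,0) (5,1) (5,2) (5,3) (5,4) (5,5) (5,6) (6,0) (6,1) (6,2) (6,3) (6,4) (6,5) (6,6)] -> total=29

Answer: .......
...#.##
.....##
...####
##.####
#######
#######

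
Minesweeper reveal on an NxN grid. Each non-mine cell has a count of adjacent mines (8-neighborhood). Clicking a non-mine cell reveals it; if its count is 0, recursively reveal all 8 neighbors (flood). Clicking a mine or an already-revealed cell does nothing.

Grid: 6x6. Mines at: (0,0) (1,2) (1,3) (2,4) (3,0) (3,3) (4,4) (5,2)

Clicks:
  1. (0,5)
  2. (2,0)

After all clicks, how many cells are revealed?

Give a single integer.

Click 1 (0,5) count=0: revealed 4 new [(0,4) (0,5) (1,4) (1,5)] -> total=4
Click 2 (2,0) count=1: revealed 1 new [(2,0)] -> total=5

Answer: 5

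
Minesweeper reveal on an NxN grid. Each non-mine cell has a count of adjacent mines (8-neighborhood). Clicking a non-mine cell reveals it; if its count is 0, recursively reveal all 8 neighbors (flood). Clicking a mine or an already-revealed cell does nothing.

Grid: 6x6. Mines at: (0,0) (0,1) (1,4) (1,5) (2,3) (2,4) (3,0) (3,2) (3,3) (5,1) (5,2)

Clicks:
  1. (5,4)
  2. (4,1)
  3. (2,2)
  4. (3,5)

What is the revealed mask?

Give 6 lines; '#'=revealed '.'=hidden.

Click 1 (5,4) count=0: revealed 8 new [(3,4) (3,5) (4,3) (4,4) (4,5) (5,3) (5,4) (5,5)] -> total=8
Click 2 (4,1) count=4: revealed 1 new [(4,1)] -> total=9
Click 3 (2,2) count=3: revealed 1 new [(2,2)] -> total=10
Click 4 (3,5) count=1: revealed 0 new [(none)] -> total=10

Answer: ......
......
..#...
....##
.#.###
...###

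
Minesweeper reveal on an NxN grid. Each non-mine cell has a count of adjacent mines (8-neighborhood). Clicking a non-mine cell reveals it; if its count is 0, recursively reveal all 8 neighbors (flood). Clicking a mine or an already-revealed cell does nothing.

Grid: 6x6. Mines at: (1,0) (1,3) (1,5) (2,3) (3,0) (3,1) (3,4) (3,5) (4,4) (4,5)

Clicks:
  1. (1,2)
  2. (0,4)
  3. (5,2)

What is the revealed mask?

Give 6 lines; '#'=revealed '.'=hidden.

Click 1 (1,2) count=2: revealed 1 new [(1,2)] -> total=1
Click 2 (0,4) count=2: revealed 1 new [(0,4)] -> total=2
Click 3 (5,2) count=0: revealed 8 new [(4,0) (4,1) (4,2) (4,3) (5,0) (5,1) (5,2) (5,3)] -> total=10

Answer: ....#.
..#...
......
......
####..
####..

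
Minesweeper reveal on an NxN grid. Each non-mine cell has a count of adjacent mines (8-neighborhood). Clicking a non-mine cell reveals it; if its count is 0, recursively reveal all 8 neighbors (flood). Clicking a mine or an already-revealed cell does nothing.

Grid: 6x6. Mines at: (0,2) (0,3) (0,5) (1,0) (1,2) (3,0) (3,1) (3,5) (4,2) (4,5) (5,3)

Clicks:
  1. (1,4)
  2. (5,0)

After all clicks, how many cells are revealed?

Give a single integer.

Click 1 (1,4) count=2: revealed 1 new [(1,4)] -> total=1
Click 2 (5,0) count=0: revealed 4 new [(4,0) (4,1) (5,0) (5,1)] -> total=5

Answer: 5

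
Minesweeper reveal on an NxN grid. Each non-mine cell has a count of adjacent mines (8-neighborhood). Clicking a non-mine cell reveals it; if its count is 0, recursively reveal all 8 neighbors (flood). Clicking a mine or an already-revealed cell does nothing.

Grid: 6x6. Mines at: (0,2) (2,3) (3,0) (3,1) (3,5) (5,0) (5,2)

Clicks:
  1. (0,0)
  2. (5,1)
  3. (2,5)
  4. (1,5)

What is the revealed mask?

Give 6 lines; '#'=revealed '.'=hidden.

Click 1 (0,0) count=0: revealed 6 new [(0,0) (0,1) (1,0) (1,1) (2,0) (2,1)] -> total=6
Click 2 (5,1) count=2: revealed 1 new [(5,1)] -> total=7
Click 3 (2,5) count=1: revealed 1 new [(2,5)] -> total=8
Click 4 (1,5) count=0: revealed 7 new [(0,3) (0,4) (0,5) (1,3) (1,4) (1,5) (2,4)] -> total=15

Answer: ##.###
##.###
##..##
......
......
.#....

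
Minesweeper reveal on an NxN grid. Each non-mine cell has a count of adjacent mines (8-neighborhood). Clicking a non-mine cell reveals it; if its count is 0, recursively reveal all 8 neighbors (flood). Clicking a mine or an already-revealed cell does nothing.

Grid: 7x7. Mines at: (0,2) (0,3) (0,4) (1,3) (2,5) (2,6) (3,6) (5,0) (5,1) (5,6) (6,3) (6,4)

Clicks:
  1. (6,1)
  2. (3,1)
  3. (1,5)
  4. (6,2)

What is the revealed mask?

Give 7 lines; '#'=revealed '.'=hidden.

Click 1 (6,1) count=2: revealed 1 new [(6,1)] -> total=1
Click 2 (3,1) count=0: revealed 26 new [(0,0) (0,1) (1,0) (1,1) (1,2) (2,0) (2,1) (2,2) (2,3) (2,4) (3,0) (3,1) (3,2) (3,3) (3,4) (3,5) (4,0) (4,1) (4,2) (4,3) (4,4) (4,5) (5,2) (5,3) (5,4) (5,5)] -> total=27
Click 3 (1,5) count=3: revealed 1 new [(1,5)] -> total=28
Click 4 (6,2) count=2: revealed 1 new [(6,2)] -> total=29

Answer: ##.....
###..#.
#####..
######.
######.
..####.
.##....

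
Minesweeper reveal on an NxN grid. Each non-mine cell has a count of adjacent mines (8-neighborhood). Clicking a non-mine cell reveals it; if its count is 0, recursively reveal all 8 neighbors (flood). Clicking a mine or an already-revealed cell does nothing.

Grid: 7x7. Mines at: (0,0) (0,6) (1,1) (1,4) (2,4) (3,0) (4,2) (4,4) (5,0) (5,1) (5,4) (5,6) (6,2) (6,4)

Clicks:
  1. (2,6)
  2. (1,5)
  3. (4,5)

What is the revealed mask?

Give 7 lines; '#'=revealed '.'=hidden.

Answer: .......
.....##
.....##
.....##
.....##
.......
.......

Derivation:
Click 1 (2,6) count=0: revealed 8 new [(1,5) (1,6) (2,5) (2,6) (3,5) (3,6) (4,5) (4,6)] -> total=8
Click 2 (1,5) count=3: revealed 0 new [(none)] -> total=8
Click 3 (4,5) count=3: revealed 0 new [(none)] -> total=8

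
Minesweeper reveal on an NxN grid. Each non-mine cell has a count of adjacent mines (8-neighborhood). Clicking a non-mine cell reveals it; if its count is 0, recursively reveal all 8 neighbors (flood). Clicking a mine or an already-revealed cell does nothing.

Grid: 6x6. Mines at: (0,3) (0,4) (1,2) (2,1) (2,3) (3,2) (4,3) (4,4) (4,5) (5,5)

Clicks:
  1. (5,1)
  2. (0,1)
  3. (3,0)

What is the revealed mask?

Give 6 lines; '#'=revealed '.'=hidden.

Click 1 (5,1) count=0: revealed 8 new [(3,0) (3,1) (4,0) (4,1) (4,2) (5,0) (5,1) (5,2)] -> total=8
Click 2 (0,1) count=1: revealed 1 new [(0,1)] -> total=9
Click 3 (3,0) count=1: revealed 0 new [(none)] -> total=9

Answer: .#....
......
......
##....
###...
###...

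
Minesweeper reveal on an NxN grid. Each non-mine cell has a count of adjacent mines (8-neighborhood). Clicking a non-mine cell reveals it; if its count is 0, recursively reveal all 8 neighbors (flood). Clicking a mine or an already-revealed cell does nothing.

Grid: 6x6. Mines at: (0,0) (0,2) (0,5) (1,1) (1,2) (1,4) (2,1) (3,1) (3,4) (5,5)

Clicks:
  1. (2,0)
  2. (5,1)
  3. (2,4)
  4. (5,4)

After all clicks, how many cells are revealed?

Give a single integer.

Answer: 12

Derivation:
Click 1 (2,0) count=3: revealed 1 new [(2,0)] -> total=1
Click 2 (5,1) count=0: revealed 10 new [(4,0) (4,1) (4,2) (4,3) (4,4) (5,0) (5,1) (5,2) (5,3) (5,4)] -> total=11
Click 3 (2,4) count=2: revealed 1 new [(2,4)] -> total=12
Click 4 (5,4) count=1: revealed 0 new [(none)] -> total=12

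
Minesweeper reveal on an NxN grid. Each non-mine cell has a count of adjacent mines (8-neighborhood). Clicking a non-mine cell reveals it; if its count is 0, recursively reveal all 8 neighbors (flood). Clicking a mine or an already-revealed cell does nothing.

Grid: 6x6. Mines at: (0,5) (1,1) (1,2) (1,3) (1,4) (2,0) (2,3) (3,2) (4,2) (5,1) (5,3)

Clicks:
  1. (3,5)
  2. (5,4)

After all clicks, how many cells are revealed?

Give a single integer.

Answer: 8

Derivation:
Click 1 (3,5) count=0: revealed 8 new [(2,4) (2,5) (3,4) (3,5) (4,4) (4,5) (5,4) (5,5)] -> total=8
Click 2 (5,4) count=1: revealed 0 new [(none)] -> total=8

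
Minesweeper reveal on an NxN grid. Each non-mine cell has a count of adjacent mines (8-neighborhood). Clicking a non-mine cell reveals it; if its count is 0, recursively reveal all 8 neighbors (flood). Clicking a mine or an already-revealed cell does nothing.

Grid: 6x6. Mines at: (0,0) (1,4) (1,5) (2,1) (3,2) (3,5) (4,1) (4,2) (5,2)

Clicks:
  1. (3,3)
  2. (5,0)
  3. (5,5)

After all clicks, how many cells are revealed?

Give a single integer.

Answer: 8

Derivation:
Click 1 (3,3) count=2: revealed 1 new [(3,3)] -> total=1
Click 2 (5,0) count=1: revealed 1 new [(5,0)] -> total=2
Click 3 (5,5) count=0: revealed 6 new [(4,3) (4,4) (4,5) (5,3) (5,4) (5,5)] -> total=8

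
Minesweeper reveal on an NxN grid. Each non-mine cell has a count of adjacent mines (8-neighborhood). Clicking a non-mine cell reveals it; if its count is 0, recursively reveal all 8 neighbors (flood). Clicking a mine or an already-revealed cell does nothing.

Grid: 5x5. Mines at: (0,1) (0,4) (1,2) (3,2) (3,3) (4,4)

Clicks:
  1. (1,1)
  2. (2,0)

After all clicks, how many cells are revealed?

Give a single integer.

Answer: 8

Derivation:
Click 1 (1,1) count=2: revealed 1 new [(1,1)] -> total=1
Click 2 (2,0) count=0: revealed 7 new [(1,0) (2,0) (2,1) (3,0) (3,1) (4,0) (4,1)] -> total=8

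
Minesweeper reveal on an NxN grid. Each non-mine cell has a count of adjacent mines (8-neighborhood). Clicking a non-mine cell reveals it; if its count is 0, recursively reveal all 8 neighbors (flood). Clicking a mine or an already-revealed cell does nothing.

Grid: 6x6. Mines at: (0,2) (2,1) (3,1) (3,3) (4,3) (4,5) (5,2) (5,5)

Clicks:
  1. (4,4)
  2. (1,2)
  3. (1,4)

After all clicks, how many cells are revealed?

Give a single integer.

Click 1 (4,4) count=4: revealed 1 new [(4,4)] -> total=1
Click 2 (1,2) count=2: revealed 1 new [(1,2)] -> total=2
Click 3 (1,4) count=0: revealed 11 new [(0,3) (0,4) (0,5) (1,3) (1,4) (1,5) (2,3) (2,4) (2,5) (3,4) (3,5)] -> total=13

Answer: 13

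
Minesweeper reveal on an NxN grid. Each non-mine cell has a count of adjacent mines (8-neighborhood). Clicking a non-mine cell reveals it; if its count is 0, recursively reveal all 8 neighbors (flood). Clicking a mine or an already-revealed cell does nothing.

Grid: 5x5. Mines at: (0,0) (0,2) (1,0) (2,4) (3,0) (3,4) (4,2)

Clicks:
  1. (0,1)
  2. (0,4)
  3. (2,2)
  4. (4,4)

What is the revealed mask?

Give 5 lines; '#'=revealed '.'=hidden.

Answer: .#.##
.####
.###.
.###.
....#

Derivation:
Click 1 (0,1) count=3: revealed 1 new [(0,1)] -> total=1
Click 2 (0,4) count=0: revealed 4 new [(0,3) (0,4) (1,3) (1,4)] -> total=5
Click 3 (2,2) count=0: revealed 8 new [(1,1) (1,2) (2,1) (2,2) (2,3) (3,1) (3,2) (3,3)] -> total=13
Click 4 (4,4) count=1: revealed 1 new [(4,4)] -> total=14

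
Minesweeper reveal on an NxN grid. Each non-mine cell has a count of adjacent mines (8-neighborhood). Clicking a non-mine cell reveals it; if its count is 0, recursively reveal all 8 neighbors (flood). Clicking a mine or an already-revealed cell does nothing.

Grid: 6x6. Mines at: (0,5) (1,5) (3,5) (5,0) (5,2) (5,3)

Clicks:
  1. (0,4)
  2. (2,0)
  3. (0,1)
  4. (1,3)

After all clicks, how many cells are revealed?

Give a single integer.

Answer: 25

Derivation:
Click 1 (0,4) count=2: revealed 1 new [(0,4)] -> total=1
Click 2 (2,0) count=0: revealed 24 new [(0,0) (0,1) (0,2) (0,3) (1,0) (1,1) (1,2) (1,3) (1,4) (2,0) (2,1) (2,2) (2,3) (2,4) (3,0) (3,1) (3,2) (3,3) (3,4) (4,0) (4,1) (4,2) (4,3) (4,4)] -> total=25
Click 3 (0,1) count=0: revealed 0 new [(none)] -> total=25
Click 4 (1,3) count=0: revealed 0 new [(none)] -> total=25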